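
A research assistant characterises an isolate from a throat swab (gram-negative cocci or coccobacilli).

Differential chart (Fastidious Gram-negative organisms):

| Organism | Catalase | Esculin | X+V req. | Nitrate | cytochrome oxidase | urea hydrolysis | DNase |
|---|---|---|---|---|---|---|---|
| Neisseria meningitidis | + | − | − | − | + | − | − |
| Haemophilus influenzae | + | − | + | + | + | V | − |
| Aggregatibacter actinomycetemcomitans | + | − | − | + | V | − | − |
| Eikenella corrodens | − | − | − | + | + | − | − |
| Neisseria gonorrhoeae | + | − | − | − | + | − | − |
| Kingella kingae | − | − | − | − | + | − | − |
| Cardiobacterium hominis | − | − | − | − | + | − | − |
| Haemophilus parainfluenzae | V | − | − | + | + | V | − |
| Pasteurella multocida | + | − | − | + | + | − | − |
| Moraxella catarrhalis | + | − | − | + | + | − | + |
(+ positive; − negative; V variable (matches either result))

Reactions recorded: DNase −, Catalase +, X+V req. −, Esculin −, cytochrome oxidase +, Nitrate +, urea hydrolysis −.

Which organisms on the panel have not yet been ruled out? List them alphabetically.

cytochrome oxidase +: all 10 remaining candidates are consistent.
urea hydrolysis −: all 10 remaining candidates are consistent.
Nitrate +: excludes Neisseria meningitidis, Neisseria gonorrhoeae, Kingella kingae, Cardiobacterium hominis — 6 left.
Esculin −: all 6 remaining candidates are consistent.
DNase −: excludes Moraxella catarrhalis — 5 left.
X+V req. −: excludes Haemophilus influenzae — 4 left.
Catalase +: excludes Eikenella corrodens — 3 left.

Aggregatibacter actinomycetemcomitans, Haemophilus parainfluenzae, Pasteurella multocida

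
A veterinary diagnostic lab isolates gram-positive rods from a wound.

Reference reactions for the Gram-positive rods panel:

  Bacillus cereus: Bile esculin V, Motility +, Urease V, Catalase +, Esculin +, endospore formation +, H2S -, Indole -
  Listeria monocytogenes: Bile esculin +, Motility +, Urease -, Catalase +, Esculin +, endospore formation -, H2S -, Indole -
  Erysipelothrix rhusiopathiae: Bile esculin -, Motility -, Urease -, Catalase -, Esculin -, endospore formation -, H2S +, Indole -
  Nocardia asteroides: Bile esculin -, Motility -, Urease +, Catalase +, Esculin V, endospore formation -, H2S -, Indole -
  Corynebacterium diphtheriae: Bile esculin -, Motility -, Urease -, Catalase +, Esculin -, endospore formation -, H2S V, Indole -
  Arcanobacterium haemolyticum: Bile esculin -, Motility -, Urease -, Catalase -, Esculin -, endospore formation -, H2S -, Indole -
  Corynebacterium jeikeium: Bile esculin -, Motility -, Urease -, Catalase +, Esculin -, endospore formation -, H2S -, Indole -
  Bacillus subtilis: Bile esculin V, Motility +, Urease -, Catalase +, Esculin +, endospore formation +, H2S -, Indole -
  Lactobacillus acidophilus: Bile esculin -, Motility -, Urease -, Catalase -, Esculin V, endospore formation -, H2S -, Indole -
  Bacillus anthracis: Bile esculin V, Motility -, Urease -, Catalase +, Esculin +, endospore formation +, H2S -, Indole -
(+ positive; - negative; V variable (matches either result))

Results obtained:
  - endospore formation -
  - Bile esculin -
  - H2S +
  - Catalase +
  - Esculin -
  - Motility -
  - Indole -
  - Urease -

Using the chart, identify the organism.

Corynebacterium diphtheriae

Bile esculin -: excludes Listeria monocytogenes — 9 left.
H2S +: excludes 7 organisms — 2 left.
Urease -: all 2 remaining candidates are consistent.
Indole -: all 2 remaining candidates are consistent.
Catalase +: excludes Erysipelothrix rhusiopathiae — 1 left.
Esculin -: the one remaining candidate is consistent.
Motility -: the one remaining candidate is consistent.
endospore formation -: the one remaining candidate is consistent.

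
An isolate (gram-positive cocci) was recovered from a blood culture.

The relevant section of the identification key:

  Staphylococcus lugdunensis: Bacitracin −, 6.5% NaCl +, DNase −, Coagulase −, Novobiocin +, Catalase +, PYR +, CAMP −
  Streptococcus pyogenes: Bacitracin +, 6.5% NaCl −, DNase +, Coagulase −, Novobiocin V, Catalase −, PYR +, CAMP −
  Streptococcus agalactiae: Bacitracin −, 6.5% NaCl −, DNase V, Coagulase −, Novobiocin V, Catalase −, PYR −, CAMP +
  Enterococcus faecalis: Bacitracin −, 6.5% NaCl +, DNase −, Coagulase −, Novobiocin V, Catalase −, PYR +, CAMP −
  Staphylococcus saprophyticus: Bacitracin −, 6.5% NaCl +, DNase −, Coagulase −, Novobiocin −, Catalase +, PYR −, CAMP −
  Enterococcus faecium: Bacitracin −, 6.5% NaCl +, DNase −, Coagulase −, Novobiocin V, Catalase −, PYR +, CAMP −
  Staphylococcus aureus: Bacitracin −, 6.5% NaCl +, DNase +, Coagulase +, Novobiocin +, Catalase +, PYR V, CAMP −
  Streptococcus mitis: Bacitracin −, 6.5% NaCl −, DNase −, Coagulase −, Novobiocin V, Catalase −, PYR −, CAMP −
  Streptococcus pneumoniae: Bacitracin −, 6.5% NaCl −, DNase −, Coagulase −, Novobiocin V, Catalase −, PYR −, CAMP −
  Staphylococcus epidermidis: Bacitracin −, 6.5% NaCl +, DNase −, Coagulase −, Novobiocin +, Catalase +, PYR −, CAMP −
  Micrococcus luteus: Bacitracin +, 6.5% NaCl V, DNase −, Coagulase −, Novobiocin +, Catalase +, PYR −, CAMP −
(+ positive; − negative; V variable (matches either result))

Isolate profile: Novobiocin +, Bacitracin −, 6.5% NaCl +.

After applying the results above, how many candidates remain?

5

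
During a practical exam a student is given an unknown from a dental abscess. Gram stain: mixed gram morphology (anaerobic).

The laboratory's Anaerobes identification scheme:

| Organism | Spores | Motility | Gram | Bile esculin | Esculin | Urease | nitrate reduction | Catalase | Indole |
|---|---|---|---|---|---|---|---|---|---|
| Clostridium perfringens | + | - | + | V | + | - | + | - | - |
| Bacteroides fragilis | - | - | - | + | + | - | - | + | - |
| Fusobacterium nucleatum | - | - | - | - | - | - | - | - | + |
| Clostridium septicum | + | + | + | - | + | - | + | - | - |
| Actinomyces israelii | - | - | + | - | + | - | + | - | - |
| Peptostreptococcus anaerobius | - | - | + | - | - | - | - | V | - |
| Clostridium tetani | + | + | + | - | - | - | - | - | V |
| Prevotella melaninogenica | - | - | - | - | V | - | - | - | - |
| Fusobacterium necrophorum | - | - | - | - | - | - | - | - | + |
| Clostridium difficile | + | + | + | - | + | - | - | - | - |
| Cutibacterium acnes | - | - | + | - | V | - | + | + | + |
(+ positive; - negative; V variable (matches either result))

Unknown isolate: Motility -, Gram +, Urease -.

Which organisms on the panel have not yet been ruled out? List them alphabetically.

Actinomyces israelii, Clostridium perfringens, Cutibacterium acnes, Peptostreptococcus anaerobius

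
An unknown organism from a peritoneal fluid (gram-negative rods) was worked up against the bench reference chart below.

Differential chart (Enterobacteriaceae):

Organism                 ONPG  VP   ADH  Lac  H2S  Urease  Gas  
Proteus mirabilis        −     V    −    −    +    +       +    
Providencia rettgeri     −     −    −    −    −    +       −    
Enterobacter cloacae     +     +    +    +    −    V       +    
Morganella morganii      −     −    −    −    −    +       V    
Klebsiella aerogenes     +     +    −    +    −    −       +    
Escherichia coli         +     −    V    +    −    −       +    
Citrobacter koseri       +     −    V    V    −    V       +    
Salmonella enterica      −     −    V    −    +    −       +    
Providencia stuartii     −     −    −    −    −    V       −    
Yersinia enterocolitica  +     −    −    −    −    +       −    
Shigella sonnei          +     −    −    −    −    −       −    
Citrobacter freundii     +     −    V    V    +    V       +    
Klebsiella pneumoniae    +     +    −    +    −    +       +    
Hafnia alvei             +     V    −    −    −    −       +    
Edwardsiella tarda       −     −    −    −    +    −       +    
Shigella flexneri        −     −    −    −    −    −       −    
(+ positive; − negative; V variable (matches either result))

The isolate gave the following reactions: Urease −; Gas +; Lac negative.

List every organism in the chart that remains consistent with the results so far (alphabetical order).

Citrobacter freundii, Citrobacter koseri, Edwardsiella tarda, Hafnia alvei, Salmonella enterica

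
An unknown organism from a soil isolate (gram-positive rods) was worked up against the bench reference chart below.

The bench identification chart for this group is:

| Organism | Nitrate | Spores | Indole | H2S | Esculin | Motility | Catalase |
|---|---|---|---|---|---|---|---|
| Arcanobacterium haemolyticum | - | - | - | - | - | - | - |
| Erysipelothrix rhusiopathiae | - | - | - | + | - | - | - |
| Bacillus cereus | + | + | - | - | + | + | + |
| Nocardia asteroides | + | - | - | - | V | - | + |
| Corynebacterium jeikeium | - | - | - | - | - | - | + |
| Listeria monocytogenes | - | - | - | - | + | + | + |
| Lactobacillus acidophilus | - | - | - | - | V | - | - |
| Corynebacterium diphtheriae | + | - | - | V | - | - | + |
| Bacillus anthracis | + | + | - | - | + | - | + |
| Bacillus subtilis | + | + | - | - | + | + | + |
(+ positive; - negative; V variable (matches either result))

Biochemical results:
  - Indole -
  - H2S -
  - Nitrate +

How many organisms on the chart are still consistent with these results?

5

Nitrate +: excludes 5 organisms — 5 left.
H2S -: all 5 remaining candidates are consistent.
Indole -: all 5 remaining candidates are consistent.
Still consistent: Bacillus anthracis, Bacillus cereus, Bacillus subtilis, Corynebacterium diphtheriae, Nocardia asteroides.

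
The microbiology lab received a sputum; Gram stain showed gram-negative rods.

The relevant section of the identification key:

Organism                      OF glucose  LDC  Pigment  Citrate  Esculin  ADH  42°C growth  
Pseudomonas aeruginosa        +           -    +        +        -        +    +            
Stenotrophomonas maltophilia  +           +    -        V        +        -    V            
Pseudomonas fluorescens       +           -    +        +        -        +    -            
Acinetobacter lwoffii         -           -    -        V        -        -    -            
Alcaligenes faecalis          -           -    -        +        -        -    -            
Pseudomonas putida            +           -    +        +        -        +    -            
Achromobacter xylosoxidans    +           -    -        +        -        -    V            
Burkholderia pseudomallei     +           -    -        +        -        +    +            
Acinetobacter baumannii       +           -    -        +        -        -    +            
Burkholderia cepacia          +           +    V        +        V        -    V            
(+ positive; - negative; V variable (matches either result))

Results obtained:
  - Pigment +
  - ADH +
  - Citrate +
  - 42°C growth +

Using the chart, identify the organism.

Pseudomonas aeruginosa

ADH +: excludes 6 organisms — 4 left.
42°C growth +: excludes Pseudomonas fluorescens, Pseudomonas putida — 2 left.
Pigment +: excludes Burkholderia pseudomallei — 1 left.
Citrate +: the one remaining candidate is consistent.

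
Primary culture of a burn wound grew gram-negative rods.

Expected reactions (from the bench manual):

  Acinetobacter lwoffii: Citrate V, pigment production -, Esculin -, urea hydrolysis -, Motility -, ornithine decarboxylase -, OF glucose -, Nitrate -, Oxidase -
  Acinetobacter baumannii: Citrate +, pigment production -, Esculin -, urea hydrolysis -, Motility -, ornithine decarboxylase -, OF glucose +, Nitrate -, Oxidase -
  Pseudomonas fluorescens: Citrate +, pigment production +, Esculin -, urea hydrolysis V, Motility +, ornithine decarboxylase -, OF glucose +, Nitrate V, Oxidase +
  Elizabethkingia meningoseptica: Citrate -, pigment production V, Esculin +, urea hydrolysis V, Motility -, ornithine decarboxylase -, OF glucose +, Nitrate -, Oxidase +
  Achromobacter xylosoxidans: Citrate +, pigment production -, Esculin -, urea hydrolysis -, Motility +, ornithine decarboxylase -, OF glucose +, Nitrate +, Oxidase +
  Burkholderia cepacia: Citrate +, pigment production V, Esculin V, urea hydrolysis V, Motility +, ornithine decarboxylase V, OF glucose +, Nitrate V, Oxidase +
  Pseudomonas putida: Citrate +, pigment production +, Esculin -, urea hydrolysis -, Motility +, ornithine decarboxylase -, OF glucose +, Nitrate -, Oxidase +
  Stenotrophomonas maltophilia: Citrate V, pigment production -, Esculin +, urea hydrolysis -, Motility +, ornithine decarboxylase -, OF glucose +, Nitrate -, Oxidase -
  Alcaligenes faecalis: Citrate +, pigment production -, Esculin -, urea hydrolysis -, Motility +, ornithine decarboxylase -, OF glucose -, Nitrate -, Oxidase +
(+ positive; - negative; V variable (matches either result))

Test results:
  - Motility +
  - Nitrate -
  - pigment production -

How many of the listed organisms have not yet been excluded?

3

Motility +: excludes Acinetobacter lwoffii, Acinetobacter baumannii, Elizabethkingia meningoseptica — 6 left.
Nitrate -: excludes Achromobacter xylosoxidans — 5 left.
pigment production -: excludes Pseudomonas fluorescens, Pseudomonas putida — 3 left.
Still consistent: Alcaligenes faecalis, Burkholderia cepacia, Stenotrophomonas maltophilia.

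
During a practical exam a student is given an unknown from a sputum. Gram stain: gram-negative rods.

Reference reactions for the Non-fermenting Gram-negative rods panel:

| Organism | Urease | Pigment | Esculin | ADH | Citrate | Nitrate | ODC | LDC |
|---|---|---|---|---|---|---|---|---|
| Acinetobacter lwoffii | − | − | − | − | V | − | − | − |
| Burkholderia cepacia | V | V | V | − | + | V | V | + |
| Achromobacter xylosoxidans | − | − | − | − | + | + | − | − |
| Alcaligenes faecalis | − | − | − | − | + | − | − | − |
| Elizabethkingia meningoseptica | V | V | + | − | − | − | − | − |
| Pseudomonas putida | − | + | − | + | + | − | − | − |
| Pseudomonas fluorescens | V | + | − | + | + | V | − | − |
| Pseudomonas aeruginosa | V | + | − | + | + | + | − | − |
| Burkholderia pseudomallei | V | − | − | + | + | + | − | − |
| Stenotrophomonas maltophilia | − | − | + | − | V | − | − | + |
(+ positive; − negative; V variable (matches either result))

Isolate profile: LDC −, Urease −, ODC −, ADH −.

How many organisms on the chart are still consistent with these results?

4

ODC −: all 10 remaining candidates are consistent.
Urease −: all 10 remaining candidates are consistent.
LDC −: excludes Burkholderia cepacia, Stenotrophomonas maltophilia — 8 left.
ADH −: excludes Pseudomonas putida, Pseudomonas fluorescens, Pseudomonas aeruginosa, Burkholderia pseudomallei — 4 left.
Still consistent: Achromobacter xylosoxidans, Acinetobacter lwoffii, Alcaligenes faecalis, Elizabethkingia meningoseptica.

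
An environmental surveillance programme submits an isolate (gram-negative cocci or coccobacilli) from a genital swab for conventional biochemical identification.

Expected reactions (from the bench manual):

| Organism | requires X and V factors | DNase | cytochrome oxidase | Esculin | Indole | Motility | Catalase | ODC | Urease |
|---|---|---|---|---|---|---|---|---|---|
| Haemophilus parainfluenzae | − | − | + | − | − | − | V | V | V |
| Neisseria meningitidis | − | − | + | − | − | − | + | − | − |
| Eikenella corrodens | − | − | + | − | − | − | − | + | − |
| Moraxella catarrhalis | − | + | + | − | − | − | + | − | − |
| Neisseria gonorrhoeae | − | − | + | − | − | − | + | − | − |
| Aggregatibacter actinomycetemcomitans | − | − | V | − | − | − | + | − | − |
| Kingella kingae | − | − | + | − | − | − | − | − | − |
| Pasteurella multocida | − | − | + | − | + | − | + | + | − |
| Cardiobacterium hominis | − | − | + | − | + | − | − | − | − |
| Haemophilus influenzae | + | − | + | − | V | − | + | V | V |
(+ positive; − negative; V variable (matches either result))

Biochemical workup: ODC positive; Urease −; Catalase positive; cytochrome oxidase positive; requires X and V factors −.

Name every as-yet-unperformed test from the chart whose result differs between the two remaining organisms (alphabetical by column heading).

cytochrome oxidase +: all 10 remaining candidates are consistent.
Catalase +: excludes Eikenella corrodens, Kingella kingae, Cardiobacterium hominis — 7 left.
Urease −: all 7 remaining candidates are consistent.
requires X and V factors −: excludes Haemophilus influenzae — 6 left.
ODC +: excludes Neisseria meningitidis, Moraxella catarrhalis, Neisseria gonorrhoeae, Aggregatibacter actinomycetemcomitans — 2 left.
Two candidates remain: Haemophilus parainfluenzae and Pasteurella multocida.
  DNase: − vs − — same for both, does not separate.
  Esculin: − vs − — same for both, does not separate.
  Indole: Haemophilus parainfluenzae −, Pasteurella multocida + — discriminates.
  Motility: − vs − — same for both, does not separate.

Indole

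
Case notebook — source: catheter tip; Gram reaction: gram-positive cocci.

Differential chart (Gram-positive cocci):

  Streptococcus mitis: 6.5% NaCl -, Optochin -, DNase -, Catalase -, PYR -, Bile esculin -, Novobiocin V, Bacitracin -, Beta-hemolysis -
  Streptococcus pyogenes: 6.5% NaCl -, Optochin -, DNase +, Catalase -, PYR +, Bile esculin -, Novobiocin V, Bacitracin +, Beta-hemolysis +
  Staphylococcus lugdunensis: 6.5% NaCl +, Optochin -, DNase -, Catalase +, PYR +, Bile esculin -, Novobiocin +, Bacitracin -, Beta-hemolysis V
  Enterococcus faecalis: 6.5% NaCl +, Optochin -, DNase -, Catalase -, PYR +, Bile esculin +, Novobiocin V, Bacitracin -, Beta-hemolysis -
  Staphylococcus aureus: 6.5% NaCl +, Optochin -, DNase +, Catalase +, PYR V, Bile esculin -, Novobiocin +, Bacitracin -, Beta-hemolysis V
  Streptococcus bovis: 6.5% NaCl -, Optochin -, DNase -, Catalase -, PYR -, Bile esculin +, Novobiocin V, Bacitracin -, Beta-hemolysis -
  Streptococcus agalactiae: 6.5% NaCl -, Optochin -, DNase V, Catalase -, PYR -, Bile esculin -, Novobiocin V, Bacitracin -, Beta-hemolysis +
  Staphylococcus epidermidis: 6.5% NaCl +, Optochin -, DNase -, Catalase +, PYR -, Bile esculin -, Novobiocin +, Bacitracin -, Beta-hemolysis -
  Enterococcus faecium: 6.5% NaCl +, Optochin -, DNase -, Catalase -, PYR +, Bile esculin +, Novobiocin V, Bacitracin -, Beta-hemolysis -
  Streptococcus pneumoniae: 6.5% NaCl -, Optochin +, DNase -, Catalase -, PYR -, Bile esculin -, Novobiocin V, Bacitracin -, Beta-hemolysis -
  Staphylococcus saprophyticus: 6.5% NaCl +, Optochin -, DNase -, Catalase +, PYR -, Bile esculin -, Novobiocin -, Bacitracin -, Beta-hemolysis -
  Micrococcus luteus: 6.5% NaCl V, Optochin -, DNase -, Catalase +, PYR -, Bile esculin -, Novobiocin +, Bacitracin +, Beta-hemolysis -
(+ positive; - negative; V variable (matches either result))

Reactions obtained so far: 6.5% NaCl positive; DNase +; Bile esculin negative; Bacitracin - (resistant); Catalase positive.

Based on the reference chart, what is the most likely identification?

6.5% NaCl +: excludes 5 organisms — 7 left.
Bacitracin -: excludes Micrococcus luteus — 6 left.
Bile esculin -: excludes Enterococcus faecalis, Enterococcus faecium — 4 left.
DNase +: excludes Staphylococcus lugdunensis, Staphylococcus epidermidis, Staphylococcus saprophyticus — 1 left.
Catalase +: the one remaining candidate is consistent.

Staphylococcus aureus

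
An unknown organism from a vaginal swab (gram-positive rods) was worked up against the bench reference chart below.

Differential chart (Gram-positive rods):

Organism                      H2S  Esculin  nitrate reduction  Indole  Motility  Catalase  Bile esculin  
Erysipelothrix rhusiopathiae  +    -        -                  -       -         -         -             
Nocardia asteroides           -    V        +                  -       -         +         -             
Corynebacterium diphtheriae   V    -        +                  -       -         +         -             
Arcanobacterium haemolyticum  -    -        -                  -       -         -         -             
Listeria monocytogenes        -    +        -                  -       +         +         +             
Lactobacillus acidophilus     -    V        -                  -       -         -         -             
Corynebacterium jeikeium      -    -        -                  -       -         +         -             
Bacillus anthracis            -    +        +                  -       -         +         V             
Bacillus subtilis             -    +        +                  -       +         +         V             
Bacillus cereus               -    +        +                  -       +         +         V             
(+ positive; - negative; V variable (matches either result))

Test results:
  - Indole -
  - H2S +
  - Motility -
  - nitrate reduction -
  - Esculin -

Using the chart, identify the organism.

Esculin -: excludes Listeria monocytogenes, Bacillus anthracis, Bacillus subtilis, Bacillus cereus — 6 left.
nitrate reduction -: excludes Nocardia asteroides, Corynebacterium diphtheriae — 4 left.
Motility -: all 4 remaining candidates are consistent.
H2S +: excludes Arcanobacterium haemolyticum, Lactobacillus acidophilus, Corynebacterium jeikeium — 1 left.
Indole -: the one remaining candidate is consistent.

Erysipelothrix rhusiopathiae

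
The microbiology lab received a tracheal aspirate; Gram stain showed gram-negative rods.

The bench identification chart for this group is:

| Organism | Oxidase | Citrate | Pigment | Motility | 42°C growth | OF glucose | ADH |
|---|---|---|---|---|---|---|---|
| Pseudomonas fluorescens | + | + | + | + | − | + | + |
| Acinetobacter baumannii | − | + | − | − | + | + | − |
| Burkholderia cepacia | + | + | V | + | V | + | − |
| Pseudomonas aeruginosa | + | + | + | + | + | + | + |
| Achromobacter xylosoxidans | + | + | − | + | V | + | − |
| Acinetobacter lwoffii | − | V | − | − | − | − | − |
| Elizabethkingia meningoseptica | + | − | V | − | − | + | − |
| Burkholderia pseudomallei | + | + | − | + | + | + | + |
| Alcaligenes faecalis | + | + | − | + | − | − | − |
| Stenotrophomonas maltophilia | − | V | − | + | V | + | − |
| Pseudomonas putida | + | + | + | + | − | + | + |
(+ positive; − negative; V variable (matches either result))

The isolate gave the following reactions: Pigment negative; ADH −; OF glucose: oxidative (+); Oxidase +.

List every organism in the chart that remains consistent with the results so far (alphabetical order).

Oxidase +: excludes Acinetobacter baumannii, Acinetobacter lwoffii, Stenotrophomonas maltophilia — 8 left.
Pigment −: excludes Pseudomonas fluorescens, Pseudomonas aeruginosa, Pseudomonas putida — 5 left.
ADH −: excludes Burkholderia pseudomallei — 4 left.
OF glucose +: excludes Alcaligenes faecalis — 3 left.

Achromobacter xylosoxidans, Burkholderia cepacia, Elizabethkingia meningoseptica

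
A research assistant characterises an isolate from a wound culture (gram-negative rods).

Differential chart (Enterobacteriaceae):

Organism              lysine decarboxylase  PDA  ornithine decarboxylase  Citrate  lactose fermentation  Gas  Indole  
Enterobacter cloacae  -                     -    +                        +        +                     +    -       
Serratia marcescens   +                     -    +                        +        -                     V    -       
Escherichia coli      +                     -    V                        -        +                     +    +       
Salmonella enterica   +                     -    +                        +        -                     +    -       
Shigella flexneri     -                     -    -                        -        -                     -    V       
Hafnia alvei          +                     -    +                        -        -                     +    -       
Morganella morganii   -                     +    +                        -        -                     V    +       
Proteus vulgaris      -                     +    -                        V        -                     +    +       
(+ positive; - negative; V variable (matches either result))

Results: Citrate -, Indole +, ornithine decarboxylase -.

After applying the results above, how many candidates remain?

ornithine decarboxylase -: excludes 5 organisms — 3 left.
Indole +: all 3 remaining candidates are consistent.
Citrate -: all 3 remaining candidates are consistent.
Still consistent: Escherichia coli, Proteus vulgaris, Shigella flexneri.

3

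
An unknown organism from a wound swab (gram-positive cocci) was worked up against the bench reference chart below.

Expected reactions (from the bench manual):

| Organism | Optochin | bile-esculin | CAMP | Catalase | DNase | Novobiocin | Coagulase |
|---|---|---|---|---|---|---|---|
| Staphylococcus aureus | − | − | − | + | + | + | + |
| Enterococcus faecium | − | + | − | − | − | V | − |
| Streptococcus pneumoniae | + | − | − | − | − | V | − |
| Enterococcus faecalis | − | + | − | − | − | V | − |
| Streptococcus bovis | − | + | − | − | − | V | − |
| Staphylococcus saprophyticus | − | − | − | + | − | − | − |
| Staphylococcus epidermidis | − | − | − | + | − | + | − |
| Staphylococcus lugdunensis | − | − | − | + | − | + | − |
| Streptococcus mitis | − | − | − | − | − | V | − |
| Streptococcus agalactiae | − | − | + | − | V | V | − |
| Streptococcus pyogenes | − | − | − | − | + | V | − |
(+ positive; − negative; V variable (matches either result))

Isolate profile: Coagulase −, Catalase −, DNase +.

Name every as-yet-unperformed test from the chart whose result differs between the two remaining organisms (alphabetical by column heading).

CAMP

Coagulase −: excludes Staphylococcus aureus — 10 left.
Catalase −: excludes Staphylococcus saprophyticus, Staphylococcus epidermidis, Staphylococcus lugdunensis — 7 left.
DNase +: excludes 5 organisms — 2 left.
Two candidates remain: Streptococcus agalactiae and Streptococcus pyogenes.
  Optochin: − vs − — same for both, does not separate.
  bile-esculin: − vs − — same for both, does not separate.
  CAMP: Streptococcus agalactiae +, Streptococcus pyogenes − — discriminates.
  Novobiocin: V vs V — variable for at least one, does not separate.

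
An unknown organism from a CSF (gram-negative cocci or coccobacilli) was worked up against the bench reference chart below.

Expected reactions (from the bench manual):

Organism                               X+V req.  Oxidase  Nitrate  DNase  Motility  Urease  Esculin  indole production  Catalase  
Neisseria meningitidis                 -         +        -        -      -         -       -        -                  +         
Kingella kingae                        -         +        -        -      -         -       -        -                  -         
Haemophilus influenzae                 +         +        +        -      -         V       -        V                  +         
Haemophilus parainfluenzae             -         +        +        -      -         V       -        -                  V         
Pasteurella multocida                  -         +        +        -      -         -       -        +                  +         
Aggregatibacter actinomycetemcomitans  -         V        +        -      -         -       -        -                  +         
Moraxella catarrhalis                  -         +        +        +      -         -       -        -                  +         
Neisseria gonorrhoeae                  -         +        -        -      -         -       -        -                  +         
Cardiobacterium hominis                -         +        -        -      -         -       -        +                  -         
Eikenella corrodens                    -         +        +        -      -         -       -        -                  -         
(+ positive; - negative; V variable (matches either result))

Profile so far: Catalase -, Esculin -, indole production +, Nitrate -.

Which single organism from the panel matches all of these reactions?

Catalase -: excludes 6 organisms — 4 left.
indole production +: excludes Kingella kingae, Haemophilus parainfluenzae, Eikenella corrodens — 1 left.
Nitrate -: the one remaining candidate is consistent.
Esculin -: the one remaining candidate is consistent.

Cardiobacterium hominis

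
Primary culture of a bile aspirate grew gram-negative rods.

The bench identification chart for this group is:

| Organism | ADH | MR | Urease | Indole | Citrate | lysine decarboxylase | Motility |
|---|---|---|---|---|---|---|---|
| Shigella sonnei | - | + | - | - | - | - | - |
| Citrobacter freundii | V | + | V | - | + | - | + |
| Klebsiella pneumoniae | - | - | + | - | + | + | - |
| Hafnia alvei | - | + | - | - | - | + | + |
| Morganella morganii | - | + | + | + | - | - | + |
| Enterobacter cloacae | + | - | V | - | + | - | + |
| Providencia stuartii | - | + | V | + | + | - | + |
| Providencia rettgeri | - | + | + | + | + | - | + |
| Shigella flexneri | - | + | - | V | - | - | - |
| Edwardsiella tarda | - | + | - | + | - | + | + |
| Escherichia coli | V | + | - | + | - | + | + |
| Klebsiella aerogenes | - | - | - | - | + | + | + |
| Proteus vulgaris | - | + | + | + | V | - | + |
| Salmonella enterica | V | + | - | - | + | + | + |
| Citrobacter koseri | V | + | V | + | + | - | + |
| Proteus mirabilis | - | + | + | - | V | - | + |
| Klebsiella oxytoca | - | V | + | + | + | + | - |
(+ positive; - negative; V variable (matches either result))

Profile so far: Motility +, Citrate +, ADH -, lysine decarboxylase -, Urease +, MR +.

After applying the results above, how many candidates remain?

6

MR +: excludes Klebsiella pneumoniae, Enterobacter cloacae, Klebsiella aerogenes — 14 left.
Citrate +: excludes 6 organisms — 8 left.
lysine decarboxylase -: excludes Salmonella enterica, Klebsiella oxytoca — 6 left.
ADH -: all 6 remaining candidates are consistent.
Motility +: all 6 remaining candidates are consistent.
Urease +: all 6 remaining candidates are consistent.
Still consistent: Citrobacter freundii, Citrobacter koseri, Proteus mirabilis, Proteus vulgaris, Providencia rettgeri, Providencia stuartii.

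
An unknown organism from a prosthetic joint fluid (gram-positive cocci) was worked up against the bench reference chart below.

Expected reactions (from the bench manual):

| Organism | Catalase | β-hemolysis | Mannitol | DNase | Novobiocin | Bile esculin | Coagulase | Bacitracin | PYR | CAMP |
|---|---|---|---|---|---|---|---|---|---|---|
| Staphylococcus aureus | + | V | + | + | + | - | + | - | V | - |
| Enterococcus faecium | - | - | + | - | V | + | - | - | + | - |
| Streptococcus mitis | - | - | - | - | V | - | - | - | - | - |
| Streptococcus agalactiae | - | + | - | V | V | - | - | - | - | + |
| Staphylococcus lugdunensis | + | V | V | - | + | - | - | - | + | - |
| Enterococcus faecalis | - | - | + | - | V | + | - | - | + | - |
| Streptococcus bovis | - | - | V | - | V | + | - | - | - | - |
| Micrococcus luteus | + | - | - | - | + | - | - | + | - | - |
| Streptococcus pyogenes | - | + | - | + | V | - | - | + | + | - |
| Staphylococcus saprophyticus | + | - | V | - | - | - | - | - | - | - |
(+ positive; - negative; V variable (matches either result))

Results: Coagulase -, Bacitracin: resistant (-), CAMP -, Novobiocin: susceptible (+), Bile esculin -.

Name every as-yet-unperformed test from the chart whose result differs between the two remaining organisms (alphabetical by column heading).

Bacitracin -: excludes Micrococcus luteus, Streptococcus pyogenes — 8 left.
CAMP -: excludes Streptococcus agalactiae — 7 left.
Novobiocin +: excludes Staphylococcus saprophyticus — 6 left.
Coagulase -: excludes Staphylococcus aureus — 5 left.
Bile esculin -: excludes Enterococcus faecium, Enterococcus faecalis, Streptococcus bovis — 2 left.
Two candidates remain: Staphylococcus lugdunensis and Streptococcus mitis.
  Catalase: Staphylococcus lugdunensis +, Streptococcus mitis - — discriminates.
  β-hemolysis: V vs - — variable for at least one, does not separate.
  Mannitol: V vs - — variable for at least one, does not separate.
  DNase: - vs - — same for both, does not separate.
  PYR: Staphylococcus lugdunensis +, Streptococcus mitis - — discriminates.

Catalase, PYR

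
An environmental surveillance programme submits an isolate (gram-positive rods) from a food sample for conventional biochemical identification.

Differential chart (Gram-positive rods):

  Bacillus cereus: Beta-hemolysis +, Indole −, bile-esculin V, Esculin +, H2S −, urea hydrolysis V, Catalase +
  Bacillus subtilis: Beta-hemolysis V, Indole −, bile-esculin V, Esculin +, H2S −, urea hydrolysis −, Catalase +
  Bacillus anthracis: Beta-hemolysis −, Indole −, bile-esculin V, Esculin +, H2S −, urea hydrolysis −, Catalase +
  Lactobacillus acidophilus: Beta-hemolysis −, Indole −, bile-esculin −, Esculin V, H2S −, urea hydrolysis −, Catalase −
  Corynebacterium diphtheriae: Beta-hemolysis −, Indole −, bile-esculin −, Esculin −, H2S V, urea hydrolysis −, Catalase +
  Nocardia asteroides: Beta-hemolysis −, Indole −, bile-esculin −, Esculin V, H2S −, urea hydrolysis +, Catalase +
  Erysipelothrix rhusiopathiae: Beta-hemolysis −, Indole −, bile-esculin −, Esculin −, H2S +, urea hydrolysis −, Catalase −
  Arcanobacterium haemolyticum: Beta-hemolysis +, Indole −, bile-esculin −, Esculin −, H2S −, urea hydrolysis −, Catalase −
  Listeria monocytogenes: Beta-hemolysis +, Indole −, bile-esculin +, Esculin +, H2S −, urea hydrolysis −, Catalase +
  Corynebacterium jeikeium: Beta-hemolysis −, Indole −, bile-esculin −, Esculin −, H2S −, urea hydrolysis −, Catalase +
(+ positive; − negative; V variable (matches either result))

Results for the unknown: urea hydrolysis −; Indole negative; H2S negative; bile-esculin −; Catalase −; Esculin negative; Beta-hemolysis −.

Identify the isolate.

Indole −: all 10 remaining candidates are consistent.
bile-esculin −: excludes Listeria monocytogenes — 9 left.
urea hydrolysis −: excludes Nocardia asteroides — 8 left.
Esculin −: excludes Bacillus cereus, Bacillus subtilis, Bacillus anthracis — 5 left.
Catalase −: excludes Corynebacterium diphtheriae, Corynebacterium jeikeium — 3 left.
H2S −: excludes Erysipelothrix rhusiopathiae — 2 left.
Beta-hemolysis −: excludes Arcanobacterium haemolyticum — 1 left.

Lactobacillus acidophilus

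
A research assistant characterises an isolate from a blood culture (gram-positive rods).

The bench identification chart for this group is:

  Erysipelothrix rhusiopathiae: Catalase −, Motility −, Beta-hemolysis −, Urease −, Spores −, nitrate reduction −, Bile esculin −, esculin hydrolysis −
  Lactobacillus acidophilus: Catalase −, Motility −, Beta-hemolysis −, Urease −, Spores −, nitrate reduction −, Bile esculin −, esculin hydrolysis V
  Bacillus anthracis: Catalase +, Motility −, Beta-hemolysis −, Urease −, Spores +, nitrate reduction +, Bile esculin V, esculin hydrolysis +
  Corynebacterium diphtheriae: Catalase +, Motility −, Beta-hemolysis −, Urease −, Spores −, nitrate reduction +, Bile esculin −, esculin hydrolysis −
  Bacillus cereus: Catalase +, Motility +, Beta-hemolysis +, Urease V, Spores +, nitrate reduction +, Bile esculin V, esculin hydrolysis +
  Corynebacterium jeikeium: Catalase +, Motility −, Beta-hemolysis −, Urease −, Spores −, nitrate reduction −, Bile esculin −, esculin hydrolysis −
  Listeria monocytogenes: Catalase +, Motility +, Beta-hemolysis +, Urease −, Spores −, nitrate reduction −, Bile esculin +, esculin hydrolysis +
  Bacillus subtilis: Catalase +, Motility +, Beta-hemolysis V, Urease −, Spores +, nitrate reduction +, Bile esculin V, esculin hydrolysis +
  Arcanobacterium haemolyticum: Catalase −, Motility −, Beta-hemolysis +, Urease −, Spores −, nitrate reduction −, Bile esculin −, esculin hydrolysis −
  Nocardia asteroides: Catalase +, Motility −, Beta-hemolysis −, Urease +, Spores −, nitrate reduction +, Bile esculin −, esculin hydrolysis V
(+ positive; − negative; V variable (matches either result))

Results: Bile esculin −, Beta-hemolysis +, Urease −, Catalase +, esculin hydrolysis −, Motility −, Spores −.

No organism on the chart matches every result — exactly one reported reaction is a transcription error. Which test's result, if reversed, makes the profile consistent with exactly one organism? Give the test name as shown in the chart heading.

Catalase

As reported, no row in the chart matches all 7 reactions.
Reversing Urease → still no organism matches.
Reversing esculin hydrolysis → still no organism matches.
Reversing Motility → still no organism matches.
Reversing Spores → still no organism matches.
Reversing Catalase (to −) → unique match: Arcanobacterium haemolyticum.
Reversing Beta-hemolysis → 2 organisms match (not unique).
Reversing Bile esculin → still no organism matches.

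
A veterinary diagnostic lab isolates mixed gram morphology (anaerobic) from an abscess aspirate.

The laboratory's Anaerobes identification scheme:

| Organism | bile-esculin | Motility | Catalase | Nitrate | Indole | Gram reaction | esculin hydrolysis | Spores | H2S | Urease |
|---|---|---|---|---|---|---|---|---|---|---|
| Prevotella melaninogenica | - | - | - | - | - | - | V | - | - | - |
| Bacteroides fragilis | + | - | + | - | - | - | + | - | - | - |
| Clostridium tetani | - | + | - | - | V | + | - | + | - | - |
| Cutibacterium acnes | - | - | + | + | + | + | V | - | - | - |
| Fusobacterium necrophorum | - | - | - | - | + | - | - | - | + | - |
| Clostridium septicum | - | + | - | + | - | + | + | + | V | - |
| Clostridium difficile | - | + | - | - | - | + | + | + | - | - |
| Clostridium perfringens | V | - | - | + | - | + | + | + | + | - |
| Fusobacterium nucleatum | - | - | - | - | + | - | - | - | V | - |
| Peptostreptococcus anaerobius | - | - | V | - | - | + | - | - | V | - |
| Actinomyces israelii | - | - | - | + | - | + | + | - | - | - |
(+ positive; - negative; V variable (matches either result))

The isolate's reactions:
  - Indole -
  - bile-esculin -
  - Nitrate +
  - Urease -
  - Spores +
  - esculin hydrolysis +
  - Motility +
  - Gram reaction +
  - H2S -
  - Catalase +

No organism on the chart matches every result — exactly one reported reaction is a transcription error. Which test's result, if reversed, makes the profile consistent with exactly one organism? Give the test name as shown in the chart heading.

Catalase

As reported, no row in the chart matches all 10 reactions.
Reversing Catalase (to -) → unique match: Clostridium septicum.
Reversing H2S → still no organism matches.
Reversing Spores → still no organism matches.
Reversing Urease → still no organism matches.
Reversing Nitrate → still no organism matches.
Reversing bile-esculin → still no organism matches.
Reversing Gram reaction → still no organism matches.
Reversing Motility → still no organism matches.
Reversing Indole → still no organism matches.
Reversing esculin hydrolysis → still no organism matches.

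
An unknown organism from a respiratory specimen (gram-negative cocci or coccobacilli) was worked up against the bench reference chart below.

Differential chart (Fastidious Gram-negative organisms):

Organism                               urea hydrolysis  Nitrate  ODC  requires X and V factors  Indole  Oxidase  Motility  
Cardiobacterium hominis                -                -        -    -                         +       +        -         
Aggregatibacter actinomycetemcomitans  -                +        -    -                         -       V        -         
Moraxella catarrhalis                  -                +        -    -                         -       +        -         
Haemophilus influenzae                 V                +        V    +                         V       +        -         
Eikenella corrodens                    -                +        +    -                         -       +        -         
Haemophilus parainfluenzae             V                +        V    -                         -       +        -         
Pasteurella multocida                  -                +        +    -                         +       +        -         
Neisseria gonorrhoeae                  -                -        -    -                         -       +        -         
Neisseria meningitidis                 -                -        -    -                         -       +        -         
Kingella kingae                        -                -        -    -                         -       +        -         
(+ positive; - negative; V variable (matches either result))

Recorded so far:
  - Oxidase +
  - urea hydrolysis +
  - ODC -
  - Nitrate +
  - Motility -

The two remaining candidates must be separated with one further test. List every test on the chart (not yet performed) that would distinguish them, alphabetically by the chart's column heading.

requires X and V factors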